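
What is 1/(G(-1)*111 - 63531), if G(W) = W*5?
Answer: -1/64086 ≈ -1.5604e-5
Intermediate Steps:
G(W) = 5*W
1/(G(-1)*111 - 63531) = 1/((5*(-1))*111 - 63531) = 1/(-5*111 - 63531) = 1/(-555 - 63531) = 1/(-64086) = -1/64086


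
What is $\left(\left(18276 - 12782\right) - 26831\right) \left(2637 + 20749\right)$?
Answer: $-498987082$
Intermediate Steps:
$\left(\left(18276 - 12782\right) - 26831\right) \left(2637 + 20749\right) = \left(5494 - 26831\right) 23386 = \left(-21337\right) 23386 = -498987082$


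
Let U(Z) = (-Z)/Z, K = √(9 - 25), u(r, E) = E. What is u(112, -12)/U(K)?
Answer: 12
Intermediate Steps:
K = 4*I (K = √(-16) = 4*I ≈ 4.0*I)
U(Z) = -1
u(112, -12)/U(K) = -12/(-1) = -12*(-1) = 12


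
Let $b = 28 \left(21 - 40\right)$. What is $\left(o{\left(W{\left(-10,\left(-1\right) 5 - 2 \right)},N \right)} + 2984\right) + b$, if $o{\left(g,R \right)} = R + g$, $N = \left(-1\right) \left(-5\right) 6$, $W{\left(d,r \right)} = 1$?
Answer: $2483$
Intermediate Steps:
$N = 30$ ($N = 5 \cdot 6 = 30$)
$b = -532$ ($b = 28 \left(-19\right) = -532$)
$\left(o{\left(W{\left(-10,\left(-1\right) 5 - 2 \right)},N \right)} + 2984\right) + b = \left(\left(30 + 1\right) + 2984\right) - 532 = \left(31 + 2984\right) - 532 = 3015 - 532 = 2483$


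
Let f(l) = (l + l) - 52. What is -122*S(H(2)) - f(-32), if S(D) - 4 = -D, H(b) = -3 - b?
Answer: -982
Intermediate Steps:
f(l) = -52 + 2*l (f(l) = 2*l - 52 = -52 + 2*l)
S(D) = 4 - D
-122*S(H(2)) - f(-32) = -122*(4 - (-3 - 1*2)) - (-52 + 2*(-32)) = -122*(4 - (-3 - 2)) - (-52 - 64) = -122*(4 - 1*(-5)) - 1*(-116) = -122*(4 + 5) + 116 = -122*9 + 116 = -1098 + 116 = -982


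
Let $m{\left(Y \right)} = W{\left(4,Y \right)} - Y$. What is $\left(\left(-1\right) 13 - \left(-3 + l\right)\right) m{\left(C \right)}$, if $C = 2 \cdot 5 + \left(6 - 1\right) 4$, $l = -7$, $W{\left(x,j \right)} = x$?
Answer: $78$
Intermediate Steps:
$C = 30$ ($C = 10 + 5 \cdot 4 = 10 + 20 = 30$)
$m{\left(Y \right)} = 4 - Y$
$\left(\left(-1\right) 13 - \left(-3 + l\right)\right) m{\left(C \right)} = \left(\left(-1\right) 13 + \left(\left(0 - -3\right) - -7\right)\right) \left(4 - 30\right) = \left(-13 + \left(\left(0 + 3\right) + 7\right)\right) \left(4 - 30\right) = \left(-13 + \left(3 + 7\right)\right) \left(-26\right) = \left(-13 + 10\right) \left(-26\right) = \left(-3\right) \left(-26\right) = 78$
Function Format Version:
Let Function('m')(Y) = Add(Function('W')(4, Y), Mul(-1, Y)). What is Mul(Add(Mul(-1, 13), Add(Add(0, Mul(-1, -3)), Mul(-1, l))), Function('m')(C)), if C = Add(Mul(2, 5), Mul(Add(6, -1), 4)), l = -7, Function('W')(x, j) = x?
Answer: 78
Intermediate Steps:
C = 30 (C = Add(10, Mul(5, 4)) = Add(10, 20) = 30)
Function('m')(Y) = Add(4, Mul(-1, Y))
Mul(Add(Mul(-1, 13), Add(Add(0, Mul(-1, -3)), Mul(-1, l))), Function('m')(C)) = Mul(Add(Mul(-1, 13), Add(Add(0, Mul(-1, -3)), Mul(-1, -7))), Add(4, Mul(-1, 30))) = Mul(Add(-13, Add(Add(0, 3), 7)), Add(4, -30)) = Mul(Add(-13, Add(3, 7)), -26) = Mul(Add(-13, 10), -26) = Mul(-3, -26) = 78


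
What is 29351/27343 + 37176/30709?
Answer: 1917843227/839676187 ≈ 2.2840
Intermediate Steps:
29351/27343 + 37176/30709 = 1917843227/839676187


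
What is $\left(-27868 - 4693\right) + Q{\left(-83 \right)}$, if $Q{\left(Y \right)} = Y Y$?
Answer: $-25672$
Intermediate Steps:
$Q{\left(Y \right)} = Y^{2}$
$\left(-27868 - 4693\right) + Q{\left(-83 \right)} = \left(-27868 - 4693\right) + \left(-83\right)^{2} = -32561 + 6889 = -25672$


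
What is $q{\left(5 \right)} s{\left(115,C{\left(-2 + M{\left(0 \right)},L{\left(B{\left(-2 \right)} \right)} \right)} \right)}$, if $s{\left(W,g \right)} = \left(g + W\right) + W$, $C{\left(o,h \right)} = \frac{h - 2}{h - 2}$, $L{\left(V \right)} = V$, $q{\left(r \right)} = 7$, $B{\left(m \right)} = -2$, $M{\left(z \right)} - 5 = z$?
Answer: $1617$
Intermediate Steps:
$M{\left(z \right)} = 5 + z$
$C{\left(o,h \right)} = 1$ ($C{\left(o,h \right)} = \frac{-2 + h}{-2 + h} = 1$)
$s{\left(W,g \right)} = g + 2 W$ ($s{\left(W,g \right)} = \left(W + g\right) + W = g + 2 W$)
$q{\left(5 \right)} s{\left(115,C{\left(-2 + M{\left(0 \right)},L{\left(B{\left(-2 \right)} \right)} \right)} \right)} = 7 \left(1 + 2 \cdot 115\right) = 7 \left(1 + 230\right) = 7 \cdot 231 = 1617$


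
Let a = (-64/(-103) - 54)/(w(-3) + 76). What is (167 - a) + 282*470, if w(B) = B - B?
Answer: 519417947/3914 ≈ 1.3271e+5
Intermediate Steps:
w(B) = 0
a = -2749/3914 (a = (-64/(-103) - 54)/(0 + 76) = (-64*(-1/103) - 54)/76 = (64/103 - 54)*(1/76) = -5498/103*1/76 = -2749/3914 ≈ -0.70235)
(167 - a) + 282*470 = (167 - 1*(-2749/3914)) + 282*470 = (167 + 2749/3914) + 132540 = 656387/3914 + 132540 = 519417947/3914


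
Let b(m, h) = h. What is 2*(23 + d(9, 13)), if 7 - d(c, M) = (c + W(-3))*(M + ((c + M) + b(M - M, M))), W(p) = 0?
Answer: -804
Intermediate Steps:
d(c, M) = 7 - c*(c + 3*M) (d(c, M) = 7 - (c + 0)*(M + ((c + M) + M)) = 7 - c*(M + ((M + c) + M)) = 7 - c*(M + (c + 2*M)) = 7 - c*(c + 3*M))
2*(23 + d(9, 13)) = 2*(23 + (7 - 1*9² - 3*13*9)) = 2*(23 + (7 - 1*81 - 351)) = 2*(23 + (7 - 81 - 351)) = 2*(23 - 425) = 2*(-402) = -804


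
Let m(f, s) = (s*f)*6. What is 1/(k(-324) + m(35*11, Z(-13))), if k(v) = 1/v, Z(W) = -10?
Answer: -324/7484401 ≈ -4.3290e-5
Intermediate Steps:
m(f, s) = 6*f*s (m(f, s) = (f*s)*6 = 6*f*s)
1/(k(-324) + m(35*11, Z(-13))) = 1/(1/(-324) + 6*(35*11)*(-10)) = 1/(-1/324 + 6*385*(-10)) = 1/(-1/324 - 23100) = 1/(-7484401/324) = -324/7484401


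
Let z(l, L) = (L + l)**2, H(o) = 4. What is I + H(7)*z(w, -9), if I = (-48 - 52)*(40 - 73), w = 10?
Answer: 3304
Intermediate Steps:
I = 3300 (I = -100*(-33) = 3300)
I + H(7)*z(w, -9) = 3300 + 4*(-9 + 10)**2 = 3300 + 4*1**2 = 3300 + 4*1 = 3300 + 4 = 3304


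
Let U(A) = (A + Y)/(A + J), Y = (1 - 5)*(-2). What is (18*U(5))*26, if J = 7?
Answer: 507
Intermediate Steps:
Y = 8 (Y = -4*(-2) = 8)
U(A) = (8 + A)/(7 + A) (U(A) = (A + 8)/(A + 7) = (8 + A)/(7 + A))
(18*U(5))*26 = (18*((8 + 5)/(7 + 5)))*26 = (18*(13/12))*26 = (39/2)*26 = 507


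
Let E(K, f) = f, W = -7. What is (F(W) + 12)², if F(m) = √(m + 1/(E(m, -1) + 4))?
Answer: 412/3 + 16*I*√15 ≈ 137.33 + 61.968*I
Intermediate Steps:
F(m) = √(⅓ + m) (F(m) = √(m + 1/(-1 + 4)) = √(m + 1/3) = √(m + ⅓) = √(⅓ + m))
(F(W) + 12)² = (√(3 + 9*(-7))/3 + 12)² = (√(3 - 63)/3 + 12)² = (√(-60)/3 + 12)² = ((2*I*√15)/3 + 12)² = (2*I*√15/3 + 12)² = (12 + 2*I*√15/3)²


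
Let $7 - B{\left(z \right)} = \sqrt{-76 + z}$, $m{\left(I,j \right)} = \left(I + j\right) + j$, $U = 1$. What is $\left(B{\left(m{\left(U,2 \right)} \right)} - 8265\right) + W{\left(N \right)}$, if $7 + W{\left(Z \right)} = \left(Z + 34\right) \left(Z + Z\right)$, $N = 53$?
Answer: $957 - i \sqrt{71} \approx 957.0 - 8.4261 i$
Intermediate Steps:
$m{\left(I,j \right)} = I + 2 j$
$W{\left(Z \right)} = -7 + 2 Z \left(34 + Z\right)$ ($W{\left(Z \right)} = -7 + \left(Z + 34\right) \left(Z + Z\right) = -7 + \left(34 + Z\right) 2 Z = -7 + 2 Z \left(34 + Z\right)$)
$B{\left(z \right)} = 7 - \sqrt{-76 + z}$
$\left(B{\left(m{\left(U,2 \right)} \right)} - 8265\right) + W{\left(N \right)} = \left(\left(7 - \sqrt{-76 + \left(1 + 2 \cdot 2\right)}\right) - 8265\right) + \left(-7 + 2 \cdot 53^{2} + 68 \cdot 53\right) = \left(\left(7 - \sqrt{-76 + \left(1 + 4\right)}\right) - 8265\right) + \left(-7 + 2 \cdot 2809 + 3604\right) = \left(\left(7 - \sqrt{-76 + 5}\right) - 8265\right) + \left(-7 + 5618 + 3604\right) = \left(\left(7 - \sqrt{-71}\right) - 8265\right) + 9215 = \left(\left(7 - i \sqrt{71}\right) - 8265\right) + 9215 = \left(-8258 - i \sqrt{71}\right) + 9215 = 957 - i \sqrt{71}$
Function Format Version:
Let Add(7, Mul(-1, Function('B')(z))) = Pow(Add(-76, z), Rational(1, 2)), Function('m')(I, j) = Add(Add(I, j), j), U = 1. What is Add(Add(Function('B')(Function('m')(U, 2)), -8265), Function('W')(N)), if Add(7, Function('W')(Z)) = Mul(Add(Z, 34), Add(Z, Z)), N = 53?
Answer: Add(957, Mul(-1, I, Pow(71, Rational(1, 2)))) ≈ Add(957.00, Mul(-8.4261, I))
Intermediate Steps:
Function('m')(I, j) = Add(I, Mul(2, j))
Function('W')(Z) = Add(-7, Mul(2, Z, Add(34, Z))) (Function('W')(Z) = Add(-7, Mul(Add(Z, 34), Add(Z, Z))) = Add(-7, Mul(Add(34, Z), Mul(2, Z))) = Add(-7, Mul(2, Z, Add(34, Z))))
Function('B')(z) = Add(7, Mul(-1, Pow(Add(-76, z), Rational(1, 2))))
Add(Add(Function('B')(Function('m')(U, 2)), -8265), Function('W')(N)) = Add(Add(Add(7, Mul(-1, Pow(Add(-76, Add(1, Mul(2, 2))), Rational(1, 2)))), -8265), Add(-7, Mul(2, Pow(53, 2)), Mul(68, 53))) = Add(Add(Add(7, Mul(-1, Pow(Add(-76, Add(1, 4)), Rational(1, 2)))), -8265), Add(-7, Mul(2, 2809), 3604)) = Add(Add(Add(7, Mul(-1, Pow(Add(-76, 5), Rational(1, 2)))), -8265), Add(-7, 5618, 3604)) = Add(Add(Add(7, Mul(-1, Pow(-71, Rational(1, 2)))), -8265), 9215) = Add(Add(Add(7, Mul(-1, Mul(I, Pow(71, Rational(1, 2))))), -8265), 9215) = Add(Add(Add(7, Mul(-1, I, Pow(71, Rational(1, 2)))), -8265), 9215) = Add(Add(-8258, Mul(-1, I, Pow(71, Rational(1, 2)))), 9215) = Add(957, Mul(-1, I, Pow(71, Rational(1, 2))))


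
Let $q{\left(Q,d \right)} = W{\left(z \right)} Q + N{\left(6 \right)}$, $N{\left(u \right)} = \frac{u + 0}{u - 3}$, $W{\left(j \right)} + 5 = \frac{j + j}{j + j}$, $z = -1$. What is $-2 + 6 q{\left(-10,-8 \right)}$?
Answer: $250$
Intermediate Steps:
$W{\left(j \right)} = -4$ ($W{\left(j \right)} = -5 + \frac{j + j}{j + j} = -5 + \frac{2 j}{2 j} = -5 + 2 j \frac{1}{2 j} = -5 + 1 = -4$)
$N{\left(u \right)} = \frac{u}{-3 + u}$
$q{\left(Q,d \right)} = 2 - 4 Q$ ($q{\left(Q,d \right)} = - 4 Q + \frac{6}{-3 + 6} = - 4 Q + \frac{6}{3} = - 4 Q + 6 \cdot \frac{1}{3} = - 4 Q + 2 = 2 - 4 Q$)
$-2 + 6 q{\left(-10,-8 \right)} = -2 + 6 \left(2 - -40\right) = -2 + 6 \left(2 + 40\right) = -2 + 6 \cdot 42 = -2 + 252 = 250$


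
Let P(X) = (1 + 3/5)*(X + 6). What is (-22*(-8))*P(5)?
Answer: 15488/5 ≈ 3097.6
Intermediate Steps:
P(X) = 48/5 + 8*X/5 (P(X) = (1 + 3*(⅕))*(6 + X) = (1 + ⅗)*(6 + X) = 8*(6 + X)/5 = 48/5 + 8*X/5)
(-22*(-8))*P(5) = (-22*(-8))*(48/5 + (8/5)*5) = 176*(48/5 + 8) = 176*(88/5) = 15488/5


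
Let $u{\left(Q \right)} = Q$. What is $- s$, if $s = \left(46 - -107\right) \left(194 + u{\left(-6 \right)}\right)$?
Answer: $-28764$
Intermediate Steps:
$s = 28764$ ($s = \left(46 - -107\right) \left(194 - 6\right) = \left(46 + 107\right) 188 = 153 \cdot 188 = 28764$)
$- s = \left(-1\right) 28764 = -28764$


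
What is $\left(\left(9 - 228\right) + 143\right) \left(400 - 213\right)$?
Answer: $-14212$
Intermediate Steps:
$\left(\left(9 - 228\right) + 143\right) \left(400 - 213\right) = \left(\left(9 - 228\right) + 143\right) 187 = \left(-219 + 143\right) 187 = \left(-76\right) 187 = -14212$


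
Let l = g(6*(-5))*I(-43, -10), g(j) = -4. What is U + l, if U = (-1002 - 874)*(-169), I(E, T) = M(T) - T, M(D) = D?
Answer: 317044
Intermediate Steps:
I(E, T) = 0 (I(E, T) = T - T = 0)
l = 0 (l = -4*0 = 0)
U = 317044 (U = -1876*(-169) = 317044)
U + l = 317044 + 0 = 317044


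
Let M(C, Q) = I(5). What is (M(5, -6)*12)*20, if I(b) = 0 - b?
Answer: -1200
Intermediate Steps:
I(b) = -b
M(C, Q) = -5 (M(C, Q) = -1*5 = -5)
(M(5, -6)*12)*20 = -5*12*20 = -60*20 = -1200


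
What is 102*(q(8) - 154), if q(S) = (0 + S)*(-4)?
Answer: -18972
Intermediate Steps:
q(S) = -4*S (q(S) = S*(-4) = -4*S)
102*(q(8) - 154) = 102*(-4*8 - 154) = 102*(-32 - 154) = 102*(-186) = -18972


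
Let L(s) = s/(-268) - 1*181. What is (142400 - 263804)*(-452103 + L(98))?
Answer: 54909131130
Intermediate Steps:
L(s) = -181 - s/268 (L(s) = s*(-1/268) - 181 = -s/268 - 181 = -181 - s/268)
(142400 - 263804)*(-452103 + L(98)) = (142400 - 263804)*(-452103 + (-181 - 1/268*98)) = -121404*(-452103 + (-181 - 49/134)) = -121404*(-452103 - 24303/134) = -121404*(-60606105/134) = 54909131130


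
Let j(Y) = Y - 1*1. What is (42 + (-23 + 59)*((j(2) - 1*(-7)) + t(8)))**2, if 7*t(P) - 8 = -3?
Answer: 6200100/49 ≈ 1.2653e+5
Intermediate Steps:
j(Y) = -1 + Y (j(Y) = Y - 1 = -1 + Y)
t(P) = 5/7 (t(P) = 8/7 + (1/7)*(-3) = 8/7 - 3/7 = 5/7)
(42 + (-23 + 59)*((j(2) - 1*(-7)) + t(8)))**2 = (42 + (-23 + 59)*(((-1 + 2) - 1*(-7)) + 5/7))**2 = (42 + 36*((1 + 7) + 5/7))**2 = (42 + 36*(8 + 5/7))**2 = (42 + 36*(61/7))**2 = (42 + 2196/7)**2 = (2490/7)**2 = 6200100/49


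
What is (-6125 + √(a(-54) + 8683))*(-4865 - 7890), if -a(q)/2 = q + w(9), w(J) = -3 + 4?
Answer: 78124375 - 12755*√8789 ≈ 7.6929e+7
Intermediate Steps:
w(J) = 1
a(q) = -2 - 2*q (a(q) = -2*(q + 1) = -2*(1 + q) = -2 - 2*q)
(-6125 + √(a(-54) + 8683))*(-4865 - 7890) = (-6125 + √((-2 - 2*(-54)) + 8683))*(-4865 - 7890) = (-6125 + √((-2 + 108) + 8683))*(-12755) = (-6125 + √(106 + 8683))*(-12755) = (-6125 + √8789)*(-12755) = 78124375 - 12755*√8789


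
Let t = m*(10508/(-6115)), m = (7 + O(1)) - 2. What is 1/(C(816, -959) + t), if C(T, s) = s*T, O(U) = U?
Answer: -6115/4785319608 ≈ -1.2779e-6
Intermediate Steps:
C(T, s) = T*s
m = 6 (m = (7 + 1) - 2 = 8 - 2 = 6)
t = -63048/6115 (t = 6*(10508/(-6115)) = 6*(10508*(-1/6115)) = 6*(-10508/6115) = -63048/6115 ≈ -10.310)
1/(C(816, -959) + t) = 1/(816*(-959) - 63048/6115) = 1/(-782544 - 63048/6115) = 1/(-4785319608/6115) = -6115/4785319608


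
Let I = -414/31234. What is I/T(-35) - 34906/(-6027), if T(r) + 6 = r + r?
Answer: 257334781/44431044 ≈ 5.7918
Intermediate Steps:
T(r) = -6 + 2*r (T(r) = -6 + (r + r) = -6 + 2*r)
I = -9/679 (I = -414*1/31234 = -9/679 ≈ -0.013255)
I/T(-35) - 34906/(-6027) = -9/(679*(-6 + 2*(-35))) - 34906/(-6027) = -9/(679*(-6 - 70)) - 34906*(-1/6027) = -9/679/(-76) + 34906/6027 = -9/679*(-1/76) + 34906/6027 = 9/51604 + 34906/6027 = 257334781/44431044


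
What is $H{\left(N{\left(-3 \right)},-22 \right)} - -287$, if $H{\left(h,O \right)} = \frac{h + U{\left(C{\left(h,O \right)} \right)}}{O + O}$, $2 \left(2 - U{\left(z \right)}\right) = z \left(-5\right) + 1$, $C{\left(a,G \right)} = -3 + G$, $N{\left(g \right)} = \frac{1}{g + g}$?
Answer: $\frac{76135}{264} \approx 288.39$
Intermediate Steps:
$N{\left(g \right)} = \frac{1}{2 g}$
$U{\left(z \right)} = \frac{3}{2} + \frac{5 z}{2}$ ($U{\left(z \right)} = 2 - \frac{z \left(-5\right) + 1}{2} = 2 - \frac{- 5 z + 1}{2} = 2 - \frac{1 - 5 z}{2} = 2 + \left(- \frac{1}{2} + \frac{5 z}{2}\right) = \frac{3}{2} + \frac{5 z}{2}$)
$H{\left(h,O \right)} = \frac{-6 + h + \frac{5 O}{2}}{2 O}$ ($H{\left(h,O \right)} = \frac{h + \left(\frac{3}{2} + \frac{5 \left(-3 + O\right)}{2}\right)}{O + O} = \frac{h + \left(\frac{3}{2} + \left(- \frac{15}{2} + \frac{5 O}{2}\right)\right)}{2 O} = \left(h + \left(-6 + \frac{5 O}{2}\right)\right) \frac{1}{2 O} = \left(-6 + h + \frac{5 O}{2}\right) \frac{1}{2 O} = \frac{-6 + h + \frac{5 O}{2}}{2 O}$)
$H{\left(N{\left(-3 \right)},-22 \right)} - -287 = \frac{-12 + 2 \frac{1}{2 \left(-3\right)} + 5 \left(-22\right)}{4 \left(-22\right)} - -287 = \frac{1}{4} \left(- \frac{1}{22}\right) \left(-12 + 2 \cdot \frac{1}{2} \left(- \frac{1}{3}\right) - 110\right) + 287 = \frac{1}{4} \left(- \frac{1}{22}\right) \left(-12 + 2 \left(- \frac{1}{6}\right) - 110\right) + 287 = \frac{1}{4} \left(- \frac{1}{22}\right) \left(-12 - \frac{1}{3} - 110\right) + 287 = \frac{1}{4} \left(- \frac{1}{22}\right) \left(- \frac{367}{3}\right) + 287 = \frac{367}{264} + 287 = \frac{76135}{264}$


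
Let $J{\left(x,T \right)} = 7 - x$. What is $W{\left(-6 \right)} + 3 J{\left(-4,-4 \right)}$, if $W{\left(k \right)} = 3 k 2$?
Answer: $-3$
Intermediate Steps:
$W{\left(k \right)} = 6 k$
$W{\left(-6 \right)} + 3 J{\left(-4,-4 \right)} = 6 \left(-6\right) + 3 \left(7 - -4\right) = -36 + 3 \left(7 + 4\right) = -36 + 3 \cdot 11 = -36 + 33 = -3$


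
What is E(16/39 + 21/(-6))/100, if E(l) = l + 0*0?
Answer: -241/7800 ≈ -0.030897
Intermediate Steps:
E(l) = l (E(l) = l + 0 = l)
E(16/39 + 21/(-6))/100 = (16/39 + 21/(-6))/100 = (16*(1/39) + 21*(-1/6))*(1/100) = (16/39 - 7/2)*(1/100) = -241/78*1/100 = -241/7800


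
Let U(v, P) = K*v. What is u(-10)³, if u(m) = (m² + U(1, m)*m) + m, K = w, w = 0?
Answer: 729000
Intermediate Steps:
K = 0
U(v, P) = 0 (U(v, P) = 0*v = 0)
u(m) = m + m² (u(m) = (m² + 0*m) + m = (m² + 0) + m = m² + m = m + m²)
u(-10)³ = (-10*(1 - 10))³ = (-10*(-9))³ = 90³ = 729000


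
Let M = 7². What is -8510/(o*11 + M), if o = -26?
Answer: 8510/237 ≈ 35.907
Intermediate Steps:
M = 49
-8510/(o*11 + M) = -8510/(-26*11 + 49) = -8510/(-286 + 49) = -8510/(-237) = -8510*(-1/237) = 8510/237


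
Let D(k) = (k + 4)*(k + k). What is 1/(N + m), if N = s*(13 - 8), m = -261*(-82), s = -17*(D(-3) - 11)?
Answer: 1/22847 ≈ 4.3769e-5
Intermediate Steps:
D(k) = 2*k*(4 + k) (D(k) = (4 + k)*(2*k) = 2*k*(4 + k))
s = 289 (s = -17*(2*(-3)*(4 - 3) - 11) = -17*(2*(-3)*1 - 11) = -17*(-6 - 11) = -17*(-17) = 289)
m = 21402
N = 1445 (N = 289*(13 - 8) = 289*5 = 1445)
1/(N + m) = 1/(1445 + 21402) = 1/22847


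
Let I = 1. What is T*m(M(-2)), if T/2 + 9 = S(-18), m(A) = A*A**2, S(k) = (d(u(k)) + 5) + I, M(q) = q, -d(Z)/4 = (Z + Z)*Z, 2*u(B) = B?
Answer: 10416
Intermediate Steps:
u(B) = B/2
d(Z) = -8*Z**2 (d(Z) = -4*(Z + Z)*Z = -4*2*Z*Z = -8*Z**2)
S(k) = 6 - 2*k**2 (S(k) = (-8*k**2/4 + 5) + 1 = (-2*k**2 + 5) + 1 = (5 - 2*k**2) + 1 = 6 - 2*k**2)
m(A) = A**3
T = -1302 (T = -18 + 2*(6 - 2*(-18)**2) = -18 + 2*(6 - 2*324) = -18 + 2*(6 - 648) = -18 + 2*(-642) = -18 - 1284 = -1302)
T*m(M(-2)) = -1302*(-2)**3 = -1302*(-8) = 10416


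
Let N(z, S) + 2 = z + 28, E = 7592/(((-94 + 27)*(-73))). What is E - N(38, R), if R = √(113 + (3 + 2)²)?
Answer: -4184/67 ≈ -62.448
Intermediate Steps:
E = 104/67 (E = 7592/((-67*(-73))) = 7592/4891 = 7592*(1/4891) = 104/67 ≈ 1.5522)
R = √138 (R = √(113 + 5²) = √(113 + 25) = √138 ≈ 11.747)
N(z, S) = 26 + z (N(z, S) = -2 + (z + 28) = -2 + (28 + z) = 26 + z)
E - N(38, R) = 104/67 - (26 + 38) = 104/67 - 1*64 = 104/67 - 64 = -4184/67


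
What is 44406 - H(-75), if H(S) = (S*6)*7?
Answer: 47556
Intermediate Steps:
H(S) = 42*S (H(S) = (6*S)*7 = 42*S)
44406 - H(-75) = 44406 - 42*(-75) = 44406 - 1*(-3150) = 44406 + 3150 = 47556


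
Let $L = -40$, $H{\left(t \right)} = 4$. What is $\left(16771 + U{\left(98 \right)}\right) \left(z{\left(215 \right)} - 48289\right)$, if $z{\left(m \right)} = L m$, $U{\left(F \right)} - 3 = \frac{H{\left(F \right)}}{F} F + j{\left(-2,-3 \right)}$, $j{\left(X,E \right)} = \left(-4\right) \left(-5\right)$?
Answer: $-955621422$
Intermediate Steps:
$j{\left(X,E \right)} = 20$
$U{\left(F \right)} = 27$ ($U{\left(F \right)} = 3 + \left(\frac{4}{F} F + 20\right) = 3 + \left(4 + 20\right) = 3 + 24 = 27$)
$z{\left(m \right)} = - 40 m$
$\left(16771 + U{\left(98 \right)}\right) \left(z{\left(215 \right)} - 48289\right) = \left(16771 + 27\right) \left(\left(-40\right) 215 - 48289\right) = 16798 \left(-8600 - 48289\right) = 16798 \left(-56889\right) = -955621422$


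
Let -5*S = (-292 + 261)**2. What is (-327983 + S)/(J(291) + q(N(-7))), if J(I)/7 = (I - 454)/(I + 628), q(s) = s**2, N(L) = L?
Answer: -753982522/109725 ≈ -6871.6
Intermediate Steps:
S = -961/5 (S = -(-292 + 261)**2/5 = -1/5*(-31)**2 = -1/5*961 = -961/5 ≈ -192.20)
J(I) = 7*(-454 + I)/(628 + I) (J(I) = 7*((I - 454)/(I + 628)) = 7*((-454 + I)/(628 + I)) = 7*(-454 + I)/(628 + I))
(-327983 + S)/(J(291) + q(N(-7))) = (-327983 - 961/5)/(7*(-454 + 291)/(628 + 291) + (-7)**2) = -1640876/(5*(7*(-163)/919 + 49)) = -1640876/(5*(7*(1/919)*(-163) + 49)) = -1640876/(5*(-1141/919 + 49)) = -1640876/(5*43890/919) = -1640876/5*919/43890 = -753982522/109725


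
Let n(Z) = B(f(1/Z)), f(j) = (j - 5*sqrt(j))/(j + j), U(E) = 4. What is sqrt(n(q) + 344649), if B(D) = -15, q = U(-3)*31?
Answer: sqrt(344634) ≈ 587.06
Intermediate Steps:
q = 124 (q = 4*31 = 124)
f(j) = (j - 5*sqrt(j))/(2*j) (f(j) = (j - 5*sqrt(j))/((2*j)) = (j - 5*sqrt(j))*(1/(2*j)) = (j - 5*sqrt(j))/(2*j))
n(Z) = -15
sqrt(n(q) + 344649) = sqrt(-15 + 344649) = sqrt(344634)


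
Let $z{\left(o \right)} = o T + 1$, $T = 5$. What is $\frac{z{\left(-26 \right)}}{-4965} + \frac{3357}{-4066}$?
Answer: $- \frac{5380997}{6729230} \approx -0.79965$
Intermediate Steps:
$z{\left(o \right)} = 1 + 5 o$ ($z{\left(o \right)} = o 5 + 1 = 5 o + 1 = 1 + 5 o$)
$\frac{z{\left(-26 \right)}}{-4965} + \frac{3357}{-4066} = \frac{1 + 5 \left(-26\right)}{-4965} + \frac{3357}{-4066} = \left(1 - 130\right) \left(- \frac{1}{4965}\right) + 3357 \left(- \frac{1}{4066}\right) = \left(-129\right) \left(- \frac{1}{4965}\right) - \frac{3357}{4066} = \frac{43}{1655} - \frac{3357}{4066} = - \frac{5380997}{6729230}$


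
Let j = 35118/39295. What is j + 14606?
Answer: 573977888/39295 ≈ 14607.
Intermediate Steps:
j = 35118/39295 (j = 35118*(1/39295) = 35118/39295 ≈ 0.89370)
j + 14606 = 35118/39295 + 14606 = 573977888/39295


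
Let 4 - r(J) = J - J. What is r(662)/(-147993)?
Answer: -4/147993 ≈ -2.7028e-5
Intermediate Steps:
r(J) = 4 (r(J) = 4 - (J - J) = 4 - 1*0 = 4 + 0 = 4)
r(662)/(-147993) = 4/(-147993) = 4*(-1/147993) = -4/147993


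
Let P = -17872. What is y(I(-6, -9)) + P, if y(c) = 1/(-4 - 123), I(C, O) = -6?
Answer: -2269745/127 ≈ -17872.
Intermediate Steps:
y(c) = -1/127 (y(c) = 1/(-127) = -1/127)
y(I(-6, -9)) + P = -1/127 - 17872 = -2269745/127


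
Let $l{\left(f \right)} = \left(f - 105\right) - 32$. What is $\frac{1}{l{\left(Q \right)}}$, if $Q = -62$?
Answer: $- \frac{1}{199} \approx -0.0050251$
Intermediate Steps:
$l{\left(f \right)} = -137 + f$ ($l{\left(f \right)} = \left(-105 + f\right) - 32 = -137 + f$)
$\frac{1}{l{\left(Q \right)}} = \frac{1}{-137 - 62} = \frac{1}{-199} = - \frac{1}{199}$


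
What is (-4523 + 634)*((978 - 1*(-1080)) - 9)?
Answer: -7968561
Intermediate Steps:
(-4523 + 634)*((978 - 1*(-1080)) - 9) = -3889*((978 + 1080) - 9) = -3889*(2058 - 9) = -3889*2049 = -7968561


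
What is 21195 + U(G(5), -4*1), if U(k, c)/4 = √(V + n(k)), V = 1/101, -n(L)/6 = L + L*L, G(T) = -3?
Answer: 21195 + 4*I*√367135/101 ≈ 21195.0 + 23.997*I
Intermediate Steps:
n(L) = -6*L - 6*L² (n(L) = -6*(L + L*L) = -6*(L + L²) = -6*L - 6*L²)
V = 1/101 ≈ 0.0099010
U(k, c) = 4*√(1/101 - 6*k*(1 + k))
21195 + U(G(5), -4*1) = 21195 + 4*√101*√(1 - 606*(-3)*(1 - 3))/101 = 21195 + 4*√101*√(1 - 606*(-3)*(-2))/101 = 21195 + 4*√101*√(1 - 3636)/101 = 21195 + 4*√101*√(-3635)/101 = 21195 + 4*√101*(I*√3635)/101 = 21195 + 4*I*√367135/101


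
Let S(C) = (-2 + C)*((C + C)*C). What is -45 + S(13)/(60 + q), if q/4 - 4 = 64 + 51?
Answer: -10201/268 ≈ -38.063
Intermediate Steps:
q = 476 (q = 16 + 4*(64 + 51) = 16 + 4*115 = 16 + 460 = 476)
S(C) = 2*C²*(-2 + C) (S(C) = (-2 + C)*((2*C)*C) = (-2 + C)*(2*C²) = 2*C²*(-2 + C))
-45 + S(13)/(60 + q) = -45 + (2*13²*(-2 + 13))/(60 + 476) = -45 + (2*169*11)/536 = -45 + (1/536)*3718 = -45 + 1859/268 = -10201/268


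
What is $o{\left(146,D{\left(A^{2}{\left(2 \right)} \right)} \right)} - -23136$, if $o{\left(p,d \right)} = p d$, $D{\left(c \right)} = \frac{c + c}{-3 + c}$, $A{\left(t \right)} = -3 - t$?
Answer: $\frac{258146}{11} \approx 23468.0$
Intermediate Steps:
$D{\left(c \right)} = \frac{2 c}{-3 + c}$
$o{\left(p,d \right)} = d p$
$o{\left(146,D{\left(A^{2}{\left(2 \right)} \right)} \right)} - -23136 = \frac{2 \left(-3 - 2\right)^{2}}{-3 + \left(-3 - 2\right)^{2}} \cdot 146 - -23136 = \frac{2 \left(-3 - 2\right)^{2}}{-3 + \left(-3 - 2\right)^{2}} \cdot 146 + 23136 = \frac{2 \left(-5\right)^{2}}{-3 + \left(-5\right)^{2}} \cdot 146 + 23136 = 2 \cdot 25 \frac{1}{-3 + 25} \cdot 146 + 23136 = 2 \cdot 25 \cdot \frac{1}{22} \cdot 146 + 23136 = \frac{25}{11} \cdot 146 + 23136 = \frac{3650}{11} + 23136 = \frac{258146}{11}$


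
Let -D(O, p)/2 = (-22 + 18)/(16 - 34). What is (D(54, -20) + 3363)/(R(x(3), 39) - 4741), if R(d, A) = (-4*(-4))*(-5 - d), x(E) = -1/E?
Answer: -30263/43341 ≈ -0.69825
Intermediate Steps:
R(d, A) = -80 - 16*d (R(d, A) = 16*(-5 - d) = -80 - 16*d)
D(O, p) = -4/9 (D(O, p) = -2*(-22 + 18)/(16 - 34) = -(-8)/(-18) = -(-8)*(-1)/18 = -2*2/9 = -4/9)
(D(54, -20) + 3363)/(R(x(3), 39) - 4741) = (-4/9 + 3363)/((-80 - (-16)/3) - 4741) = 30263/(9*((-80 - (-16)/3) - 4741)) = 30263/(9*((-80 - 16*(-⅓)) - 4741)) = 30263/(9*((-80 + 16/3) - 4741)) = 30263/(9*(-224/3 - 4741)) = 30263/(9*(-14447/3)) = (30263/9)*(-3/14447) = -30263/43341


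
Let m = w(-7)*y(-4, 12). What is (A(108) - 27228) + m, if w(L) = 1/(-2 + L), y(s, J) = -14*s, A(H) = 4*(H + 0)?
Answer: -241220/9 ≈ -26802.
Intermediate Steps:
A(H) = 4*H
m = -56/9 (m = (-14*(-4))/(-2 - 7) = 56/(-9) = -1/9*56 = -56/9 ≈ -6.2222)
(A(108) - 27228) + m = (4*108 - 27228) - 56/9 = (432 - 27228) - 56/9 = -26796 - 56/9 = -241220/9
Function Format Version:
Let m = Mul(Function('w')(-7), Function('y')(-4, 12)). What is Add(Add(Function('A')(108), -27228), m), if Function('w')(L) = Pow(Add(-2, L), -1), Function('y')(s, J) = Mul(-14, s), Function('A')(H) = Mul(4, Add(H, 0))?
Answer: Rational(-241220, 9) ≈ -26802.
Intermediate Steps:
Function('A')(H) = Mul(4, H)
m = Rational(-56, 9) (m = Mul(Pow(Add(-2, -7), -1), Mul(-14, -4)) = Mul(Pow(-9, -1), 56) = Mul(Rational(-1, 9), 56) = Rational(-56, 9) ≈ -6.2222)
Add(Add(Function('A')(108), -27228), m) = Add(Add(Mul(4, 108), -27228), Rational(-56, 9)) = Add(Add(432, -27228), Rational(-56, 9)) = Add(-26796, Rational(-56, 9)) = Rational(-241220, 9)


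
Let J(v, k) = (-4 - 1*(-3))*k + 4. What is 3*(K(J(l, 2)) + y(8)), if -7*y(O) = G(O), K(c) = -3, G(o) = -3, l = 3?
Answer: -54/7 ≈ -7.7143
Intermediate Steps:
J(v, k) = 4 - k (J(v, k) = (-4 + 3)*k + 4 = -k + 4 = 4 - k)
y(O) = 3/7 (y(O) = -⅐*(-3) = 3/7)
3*(K(J(l, 2)) + y(8)) = 3*(-3 + 3/7) = 3*(-18/7) = -54/7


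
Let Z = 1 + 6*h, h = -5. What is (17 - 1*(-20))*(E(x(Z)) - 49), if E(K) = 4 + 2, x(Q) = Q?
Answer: -1591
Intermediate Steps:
Z = -29 (Z = 1 + 6*(-5) = 1 - 30 = -29)
E(K) = 6
(17 - 1*(-20))*(E(x(Z)) - 49) = (17 - 1*(-20))*(6 - 49) = (17 + 20)*(-43) = 37*(-43) = -1591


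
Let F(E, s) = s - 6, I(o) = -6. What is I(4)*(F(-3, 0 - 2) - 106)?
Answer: 684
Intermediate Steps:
F(E, s) = -6 + s
I(4)*(F(-3, 0 - 2) - 106) = -6*((-6 + (0 - 2)) - 106) = -6*((-6 - 2) - 106) = -6*(-8 - 106) = -6*(-114) = 684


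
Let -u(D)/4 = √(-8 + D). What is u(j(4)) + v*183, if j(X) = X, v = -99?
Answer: -18117 - 8*I ≈ -18117.0 - 8.0*I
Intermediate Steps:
u(D) = -4*√(-8 + D)
u(j(4)) + v*183 = -4*√(-8 + 4) - 99*183 = -8*I - 18117 = -18117 - 8*I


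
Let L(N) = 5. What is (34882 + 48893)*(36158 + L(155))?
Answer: 3029555325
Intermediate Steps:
(34882 + 48893)*(36158 + L(155)) = (34882 + 48893)*(36158 + 5) = 83775*36163 = 3029555325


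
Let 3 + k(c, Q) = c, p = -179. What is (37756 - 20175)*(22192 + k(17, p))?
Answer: 390403686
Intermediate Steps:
k(c, Q) = -3 + c
(37756 - 20175)*(22192 + k(17, p)) = (37756 - 20175)*(22192 + (-3 + 17)) = 17581*(22192 + 14) = 17581*22206 = 390403686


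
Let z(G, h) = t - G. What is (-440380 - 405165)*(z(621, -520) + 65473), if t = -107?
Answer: -54744811025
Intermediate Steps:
z(G, h) = -107 - G
(-440380 - 405165)*(z(621, -520) + 65473) = (-440380 - 405165)*((-107 - 1*621) + 65473) = -845545*((-107 - 621) + 65473) = -845545*(-728 + 65473) = -845545*64745 = -54744811025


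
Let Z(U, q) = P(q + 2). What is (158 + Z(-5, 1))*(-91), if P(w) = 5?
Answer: -14833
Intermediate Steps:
Z(U, q) = 5
(158 + Z(-5, 1))*(-91) = (158 + 5)*(-91) = 163*(-91) = -14833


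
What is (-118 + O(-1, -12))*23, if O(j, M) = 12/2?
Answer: -2576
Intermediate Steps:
O(j, M) = 6 (O(j, M) = 12*(½) = 6)
(-118 + O(-1, -12))*23 = (-118 + 6)*23 = -112*23 = -2576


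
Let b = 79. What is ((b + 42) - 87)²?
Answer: 1156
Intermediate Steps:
((b + 42) - 87)² = ((79 + 42) - 87)² = (121 - 87)² = 34² = 1156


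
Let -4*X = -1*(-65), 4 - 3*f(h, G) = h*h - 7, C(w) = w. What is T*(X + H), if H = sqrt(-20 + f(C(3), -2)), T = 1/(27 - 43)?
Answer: 65/64 - I*sqrt(174)/48 ≈ 1.0156 - 0.27481*I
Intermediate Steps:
T = -1/16 (T = 1/(-16) = -1/16 ≈ -0.062500)
f(h, G) = 11/3 - h**2/3 (f(h, G) = 4/3 - (h*h - 7)/3 = 4/3 - (h**2 - 7)/3 = 4/3 - (-7 + h**2)/3 = 4/3 + (7/3 - h**2/3) = 11/3 - h**2/3)
X = -65/4 (X = -(-1)*(-65)/4 = -1/4*65 = -65/4 ≈ -16.250)
H = I*sqrt(174)/3 (H = sqrt(-20 + (11/3 - 1/3*3**2)) = sqrt(-20 + (11/3 - 1/3*9)) = sqrt(-20 + (11/3 - 3)) = sqrt(-20 + 2/3) = sqrt(-58/3) = I*sqrt(174)/3 ≈ 4.397*I)
T*(X + H) = -(-65/4 + I*sqrt(174)/3)/16 = 65/64 - I*sqrt(174)/48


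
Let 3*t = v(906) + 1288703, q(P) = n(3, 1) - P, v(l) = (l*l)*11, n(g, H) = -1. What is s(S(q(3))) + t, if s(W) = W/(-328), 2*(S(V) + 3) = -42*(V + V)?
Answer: 3384270377/984 ≈ 3.4393e+6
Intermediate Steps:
v(l) = 11*l² (v(l) = l²*11 = 11*l²)
q(P) = -1 - P
S(V) = -3 - 42*V (S(V) = -3 + (-42*(V + V))/2 = -3 + (-84*V)/2 = -3 - 42*V)
s(W) = -W/328 (s(W) = W*(-1/328) = -W/328)
t = 10317899/3 (t = (11*906² + 1288703)/3 = (11*820836 + 1288703)/3 = (9029196 + 1288703)/3 = (⅓)*10317899 = 10317899/3 ≈ 3.4393e+6)
s(S(q(3))) + t = -(-3 - 42*(-1 - 1*3))/328 + 10317899/3 = -(-3 - 42*(-1 - 3))/328 + 10317899/3 = -(-3 - 42*(-4))/328 + 10317899/3 = -(-3 + 168)/328 + 10317899/3 = -1/328*165 + 10317899/3 = -165/328 + 10317899/3 = 3384270377/984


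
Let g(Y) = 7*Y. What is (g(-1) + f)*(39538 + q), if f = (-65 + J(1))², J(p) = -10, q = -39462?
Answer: 426968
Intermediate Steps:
f = 5625 (f = (-65 - 10)² = (-75)² = 5625)
(g(-1) + f)*(39538 + q) = (7*(-1) + 5625)*(39538 - 39462) = (-7 + 5625)*76 = 5618*76 = 426968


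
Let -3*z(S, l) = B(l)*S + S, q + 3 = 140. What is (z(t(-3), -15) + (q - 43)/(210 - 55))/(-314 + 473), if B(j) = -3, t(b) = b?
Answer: -72/8215 ≈ -0.0087645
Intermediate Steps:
q = 137 (q = -3 + 140 = 137)
z(S, l) = 2*S/3 (z(S, l) = -(-3*S + S)/3 = -(-2)*S/3 = 2*S/3)
(z(t(-3), -15) + (q - 43)/(210 - 55))/(-314 + 473) = ((2/3)*(-3) + (137 - 43)/(210 - 55))/(-314 + 473) = (-2 + 94/155)/159 = (-2 + 94*(1/155))*(1/159) = (-2 + 94/155)*(1/159) = -216/155*1/159 = -72/8215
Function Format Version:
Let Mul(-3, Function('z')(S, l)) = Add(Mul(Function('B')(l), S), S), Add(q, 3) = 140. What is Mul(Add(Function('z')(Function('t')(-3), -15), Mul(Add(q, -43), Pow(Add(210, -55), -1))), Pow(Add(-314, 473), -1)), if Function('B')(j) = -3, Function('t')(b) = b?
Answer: Rational(-72, 8215) ≈ -0.0087645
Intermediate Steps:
q = 137 (q = Add(-3, 140) = 137)
Function('z')(S, l) = Mul(Rational(2, 3), S) (Function('z')(S, l) = Mul(Rational(-1, 3), Add(Mul(-3, S), S)) = Mul(Rational(-1, 3), Mul(-2, S)) = Mul(Rational(2, 3), S))
Mul(Add(Function('z')(Function('t')(-3), -15), Mul(Add(q, -43), Pow(Add(210, -55), -1))), Pow(Add(-314, 473), -1)) = Mul(Add(Mul(Rational(2, 3), -3), Mul(Add(137, -43), Pow(Add(210, -55), -1))), Pow(Add(-314, 473), -1)) = Mul(Add(-2, Mul(94, Pow(155, -1))), Pow(159, -1)) = Mul(Add(-2, Mul(94, Rational(1, 155))), Rational(1, 159)) = Mul(Add(-2, Rational(94, 155)), Rational(1, 159)) = Mul(Rational(-216, 155), Rational(1, 159)) = Rational(-72, 8215)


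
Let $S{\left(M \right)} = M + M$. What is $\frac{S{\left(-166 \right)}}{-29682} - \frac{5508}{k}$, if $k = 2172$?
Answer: $- \frac{6781973}{2686221} \approx -2.5247$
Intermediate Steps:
$S{\left(M \right)} = 2 M$
$\frac{S{\left(-166 \right)}}{-29682} - \frac{5508}{k} = \frac{2 \left(-166\right)}{-29682} - \frac{5508}{2172} = \left(-332\right) \left(- \frac{1}{29682}\right) - \frac{459}{181} = \frac{166}{14841} - \frac{459}{181} = - \frac{6781973}{2686221}$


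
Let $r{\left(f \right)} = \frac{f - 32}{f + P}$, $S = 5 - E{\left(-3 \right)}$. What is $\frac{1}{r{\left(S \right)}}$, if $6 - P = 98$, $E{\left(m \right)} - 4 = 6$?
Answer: $\frac{97}{37} \approx 2.6216$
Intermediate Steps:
$E{\left(m \right)} = 10$ ($E{\left(m \right)} = 4 + 6 = 10$)
$P = -92$ ($P = 6 - 98 = -92$)
$S = -5$ ($S = 5 - 10 = -5$)
$r{\left(f \right)} = \frac{-32 + f}{-92 + f}$ ($r{\left(f \right)} = \frac{f - 32}{f - 92} = \frac{-32 + f}{-92 + f}$)
$\frac{1}{r{\left(S \right)}} = \frac{1}{\frac{1}{-92 - 5} \left(-32 - 5\right)} = \frac{1}{\frac{1}{-97} \left(-37\right)} = \frac{1}{\left(- \frac{1}{97}\right) \left(-37\right)} = \frac{1}{\frac{37}{97}} = \frac{97}{37}$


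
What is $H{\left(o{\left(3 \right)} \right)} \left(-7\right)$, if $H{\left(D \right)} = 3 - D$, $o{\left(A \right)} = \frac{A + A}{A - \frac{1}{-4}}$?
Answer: $- \frac{105}{13} \approx -8.0769$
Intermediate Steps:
$o{\left(A \right)} = \frac{2 A}{\frac{1}{4} + A}$ ($o{\left(A \right)} = \frac{2 A}{A - - \frac{1}{4}} = \frac{2 A}{A + \frac{1}{4}} = \frac{2 A}{\frac{1}{4} + A}$)
$H{\left(o{\left(3 \right)} \right)} \left(-7\right) = \left(3 - 8 \cdot 3 \frac{1}{1 + 4 \cdot 3}\right) \left(-7\right) = \left(3 - 8 \cdot 3 \frac{1}{1 + 12}\right) \left(-7\right) = \left(3 - 8 \cdot 3 \cdot \frac{1}{13}\right) \left(-7\right) = \left(3 - \frac{24}{13}\right) \left(-7\right) = \frac{15}{13} \left(-7\right) = - \frac{105}{13}$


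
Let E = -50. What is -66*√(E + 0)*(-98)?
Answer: 32340*I*√2 ≈ 45736.0*I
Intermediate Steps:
-66*√(E + 0)*(-98) = -66*√(-50 + 0)*(-98) = -330*I*√2*(-98) = 32340*I*√2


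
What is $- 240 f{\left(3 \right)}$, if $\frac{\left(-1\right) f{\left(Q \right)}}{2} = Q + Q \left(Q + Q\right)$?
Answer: $10080$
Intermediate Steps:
$f{\left(Q \right)} = - 4 Q^{2} - 2 Q$ ($f{\left(Q \right)} = - 2 \left(Q + Q \left(Q + Q\right)\right) = - 2 \left(Q + Q 2 Q\right) = - 2 \left(Q + 2 Q^{2}\right) = - 4 Q^{2} - 2 Q$)
$- 240 f{\left(3 \right)} = - 240 \left(\left(-2\right) 3 \left(1 + 2 \cdot 3\right)\right) = - 240 \left(\left(-2\right) 3 \left(1 + 6\right)\right) = - 240 \left(\left(-2\right) 3 \cdot 7\right) = \left(-240\right) \left(-42\right) = 10080$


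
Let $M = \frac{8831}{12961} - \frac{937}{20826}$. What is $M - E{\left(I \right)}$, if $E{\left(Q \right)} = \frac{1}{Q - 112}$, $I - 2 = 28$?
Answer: $\frac{276058877}{425652201} \approx 0.64855$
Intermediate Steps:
$M = \frac{13213073}{20763522}$ ($M = 8831 \cdot \frac{1}{12961} - \frac{937}{20826} = \frac{8831}{12961} - \frac{937}{20826} = \frac{13213073}{20763522} \approx 0.63636$)
$I = 30$ ($I = 2 + 28 = 30$)
$E{\left(Q \right)} = \frac{1}{-112 + Q}$
$M - E{\left(I \right)} = \frac{13213073}{20763522} - \frac{1}{-112 + 30} = \frac{13213073}{20763522} - \frac{1}{-82} = \frac{13213073}{20763522} - - \frac{1}{82} = \frac{13213073}{20763522} + \frac{1}{82} = \frac{276058877}{425652201}$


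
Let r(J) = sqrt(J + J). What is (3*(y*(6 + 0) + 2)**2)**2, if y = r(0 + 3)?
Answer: 466704 + 95040*sqrt(6) ≈ 6.9950e+5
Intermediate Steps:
r(J) = sqrt(2)*sqrt(J) (r(J) = sqrt(2*J) = sqrt(2)*sqrt(J))
y = sqrt(6) (y = sqrt(2)*sqrt(0 + 3) = sqrt(2)*sqrt(3) = sqrt(6) ≈ 2.4495)
(3*(y*(6 + 0) + 2)**2)**2 = (3*(sqrt(6)*(6 + 0) + 2)**2)**2 = (3*(sqrt(6)*6 + 2)**2)**2 = (3*(6*sqrt(6) + 2)**2)**2 = (3*(2 + 6*sqrt(6))**2)**2 = 9*(2 + 6*sqrt(6))**4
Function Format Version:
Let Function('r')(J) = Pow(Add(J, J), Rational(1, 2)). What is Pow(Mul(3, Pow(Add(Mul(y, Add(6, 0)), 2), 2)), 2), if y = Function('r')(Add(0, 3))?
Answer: Add(466704, Mul(95040, Pow(6, Rational(1, 2)))) ≈ 6.9950e+5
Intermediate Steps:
Function('r')(J) = Mul(Pow(2, Rational(1, 2)), Pow(J, Rational(1, 2))) (Function('r')(J) = Pow(Mul(2, J), Rational(1, 2)) = Mul(Pow(2, Rational(1, 2)), Pow(J, Rational(1, 2))))
y = Pow(6, Rational(1, 2)) (y = Mul(Pow(2, Rational(1, 2)), Pow(Add(0, 3), Rational(1, 2))) = Mul(Pow(2, Rational(1, 2)), Pow(3, Rational(1, 2))) = Pow(6, Rational(1, 2)) ≈ 2.4495)
Pow(Mul(3, Pow(Add(Mul(y, Add(6, 0)), 2), 2)), 2) = Pow(Mul(3, Pow(Add(Mul(Pow(6, Rational(1, 2)), Add(6, 0)), 2), 2)), 2) = Pow(Mul(3, Pow(Add(Mul(Pow(6, Rational(1, 2)), 6), 2), 2)), 2) = Pow(Mul(3, Pow(Add(Mul(6, Pow(6, Rational(1, 2))), 2), 2)), 2) = Pow(Mul(3, Pow(Add(2, Mul(6, Pow(6, Rational(1, 2)))), 2)), 2) = Mul(9, Pow(Add(2, Mul(6, Pow(6, Rational(1, 2)))), 4))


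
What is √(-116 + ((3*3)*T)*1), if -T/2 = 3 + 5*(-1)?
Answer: 4*I*√5 ≈ 8.9443*I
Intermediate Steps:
T = 4 (T = -2*(3 + 5*(-1)) = -2*(3 - 5) = -2*(-2) = 4)
√(-116 + ((3*3)*T)*1) = √(-116 + ((3*3)*4)*1) = √(-116 + (9*4)*1) = √(-116 + 36*1) = √(-116 + 36) = √(-80) = 4*I*√5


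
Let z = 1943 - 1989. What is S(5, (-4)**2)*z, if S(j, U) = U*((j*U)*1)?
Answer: -58880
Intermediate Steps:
S(j, U) = j*U**2 (S(j, U) = U*((U*j)*1) = U*(U*j) = j*U**2)
z = -46
S(5, (-4)**2)*z = (5*((-4)**2)**2)*(-46) = (5*16**2)*(-46) = (5*256)*(-46) = 1280*(-46) = -58880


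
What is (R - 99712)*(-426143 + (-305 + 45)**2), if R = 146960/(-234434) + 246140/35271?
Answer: 147798281630282270212/4134360807 ≈ 3.5749e+10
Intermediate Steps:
R = 26260079300/4134360807 (R = 146960*(-1/234434) + 246140*(1/35271) = -73480/117217 + 246140/35271 = 26260079300/4134360807 ≈ 6.3517)
(R - 99712)*(-426143 + (-305 + 45)**2) = (26260079300/4134360807 - 99712)*(-426143 + (-305 + 45)**2) = -412219124708284*(-426143 + (-260)**2)/4134360807 = -412219124708284*(-426143 + 67600)/4134360807 = -412219124708284/4134360807*(-358543) = 147798281630282270212/4134360807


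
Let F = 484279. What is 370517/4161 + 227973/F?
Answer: 180382197896/2015084919 ≈ 89.516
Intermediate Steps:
370517/4161 + 227973/F = 370517/4161 + 227973/484279 = 180382197896/2015084919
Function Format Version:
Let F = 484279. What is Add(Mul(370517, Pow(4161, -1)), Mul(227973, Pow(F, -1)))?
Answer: Rational(180382197896, 2015084919) ≈ 89.516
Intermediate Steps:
Add(Mul(370517, Pow(4161, -1)), Mul(227973, Pow(F, -1))) = Add(Mul(370517, Pow(4161, -1)), Mul(227973, Pow(484279, -1))) = Add(Mul(370517, Rational(1, 4161)), Mul(227973, Rational(1, 484279))) = Add(Rational(370517, 4161), Rational(227973, 484279)) = Rational(180382197896, 2015084919)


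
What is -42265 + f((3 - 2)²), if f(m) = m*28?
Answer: -42237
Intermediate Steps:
f(m) = 28*m
-42265 + f((3 - 2)²) = -42265 + 28*(3 - 2)² = -42265 + 28*1² = -42265 + 28*1 = -42265 + 28 = -42237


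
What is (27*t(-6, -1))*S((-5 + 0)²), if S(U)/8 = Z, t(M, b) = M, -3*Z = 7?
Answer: 3024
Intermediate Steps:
Z = -7/3 (Z = -⅓*7 = -7/3 ≈ -2.3333)
S(U) = -56/3 (S(U) = 8*(-7/3) = -56/3)
(27*t(-6, -1))*S((-5 + 0)²) = (27*(-6))*(-56/3) = -162*(-56/3) = 3024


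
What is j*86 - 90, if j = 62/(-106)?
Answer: -7436/53 ≈ -140.30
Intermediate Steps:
j = -31/53 (j = 62*(-1/106) = -31/53 ≈ -0.58491)
j*86 - 90 = -31/53*86 - 90 = -2666/53 - 90 = -7436/53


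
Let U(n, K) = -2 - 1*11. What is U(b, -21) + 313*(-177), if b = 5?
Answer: -55414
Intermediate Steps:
U(n, K) = -13 (U(n, K) = -2 - 11 = -13)
U(b, -21) + 313*(-177) = -13 + 313*(-177) = -13 - 55401 = -55414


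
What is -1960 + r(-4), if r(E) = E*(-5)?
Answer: -1940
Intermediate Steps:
r(E) = -5*E
-1960 + r(-4) = -1960 - 5*(-4) = -1960 + 20 = -1940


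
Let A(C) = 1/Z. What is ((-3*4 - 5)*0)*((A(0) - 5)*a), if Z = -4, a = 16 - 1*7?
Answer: 0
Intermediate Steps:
a = 9 (a = 16 - 7 = 9)
A(C) = -1/4 (A(C) = 1/(-4) = -1/4)
((-3*4 - 5)*0)*((A(0) - 5)*a) = ((-3*4 - 5)*0)*((-1/4 - 5)*9) = ((-12 - 5)*0)*(-21/4*9) = -17*0*(-189/4) = 0*(-189/4) = 0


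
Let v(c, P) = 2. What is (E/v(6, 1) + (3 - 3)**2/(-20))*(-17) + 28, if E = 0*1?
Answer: 28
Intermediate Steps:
E = 0
(E/v(6, 1) + (3 - 3)**2/(-20))*(-17) + 28 = (0/2 + (3 - 3)**2/(-20))*(-17) + 28 = (0*(1/2) + 0**2*(-1/20))*(-17) + 28 = (0 + 0*(-1/20))*(-17) + 28 = (0 + 0)*(-17) + 28 = 0*(-17) + 28 = 0 + 28 = 28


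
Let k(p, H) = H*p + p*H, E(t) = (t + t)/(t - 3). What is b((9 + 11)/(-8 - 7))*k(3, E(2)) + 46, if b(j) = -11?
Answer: 310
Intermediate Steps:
E(t) = 2*t/(-3 + t) (E(t) = (2*t)/(-3 + t) = 2*t/(-3 + t))
k(p, H) = 2*H*p (k(p, H) = H*p + H*p = 2*H*p)
b((9 + 11)/(-8 - 7))*k(3, E(2)) + 46 = -22*2*2/(-3 + 2)*3 + 46 = -22*2*2/(-1)*3 + 46 = -22*2*2*(-1)*3 + 46 = -22*(-4)*3 + 46 = -11*(-24) + 46 = 264 + 46 = 310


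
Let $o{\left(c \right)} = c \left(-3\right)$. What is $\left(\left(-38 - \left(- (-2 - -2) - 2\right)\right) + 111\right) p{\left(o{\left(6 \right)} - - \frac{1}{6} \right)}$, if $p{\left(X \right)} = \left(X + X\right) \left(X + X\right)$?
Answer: $\frac{286225}{3} \approx 95408.0$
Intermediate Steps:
$o{\left(c \right)} = - 3 c$
$p{\left(X \right)} = 4 X^{2}$ ($p{\left(X \right)} = 2 X 2 X = 4 X^{2}$)
$\left(\left(-38 - \left(- (-2 - -2) - 2\right)\right) + 111\right) p{\left(o{\left(6 \right)} - - \frac{1}{6} \right)} = \left(\left(-38 - \left(- (-2 - -2) - 2\right)\right) + 111\right) 4 \left(\left(-3\right) 6 - - \frac{1}{6}\right)^{2} = \left(\left(-38 - \left(- (-2 + 2) - 2\right)\right) + 111\right) 4 \left(-18 - \left(-1\right) \frac{1}{6}\right)^{2} = \left(\left(-38 - \left(\left(-1\right) 0 - 2\right)\right) + 111\right) 4 \left(-18 - - \frac{1}{6}\right)^{2} = \left(\left(-38 - \left(0 - 2\right)\right) + 111\right) 4 \left(-18 + \frac{1}{6}\right)^{2} = \left(\left(-38 - -2\right) + 111\right) 4 \left(- \frac{107}{6}\right)^{2} = \left(\left(-38 + 2\right) + 111\right) 4 \cdot \frac{11449}{36} = \left(-36 + 111\right) \frac{11449}{9} = 75 \cdot \frac{11449}{9} = \frac{286225}{3}$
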